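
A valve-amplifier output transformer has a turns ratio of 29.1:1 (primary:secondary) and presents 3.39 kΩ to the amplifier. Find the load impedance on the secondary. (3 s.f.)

Z_s ≈ 4.00 Ω

Z_s = Z_p/(N_p/N_s)² = 3390/29.1² = 4.00 Ω.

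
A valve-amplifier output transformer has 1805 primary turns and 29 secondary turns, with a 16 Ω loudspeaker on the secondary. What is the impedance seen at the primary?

Z_p = (N_p/N_s)² × Z_s = (1805/29)² × 16 = 62000 Ω.

Z_p ≈ 62000 Ω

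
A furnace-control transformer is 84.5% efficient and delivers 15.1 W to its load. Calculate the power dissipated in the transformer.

P_loss ≈ 2.77 W

P_in = P_out/η = 15.1/0.845 = 17.8698 W.
P_loss = P_in − P_out = 17.8698 − 15.1 = 2.77 W.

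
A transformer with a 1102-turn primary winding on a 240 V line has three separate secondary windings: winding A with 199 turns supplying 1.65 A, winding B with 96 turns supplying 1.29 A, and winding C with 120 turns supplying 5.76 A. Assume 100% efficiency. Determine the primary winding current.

I_p ≈ 1.04 A

V_A = 240 × 199/1102 = 43.339 V; V_B = 240 × 96/1102 = 20.907 V; V_C = 240 × 120/1102 = 26.134 V.
P_out = V_A I_A + V_B I_B + V_C I_C = 43.339×1.65 + 20.907×1.29 + 26.134×5.76 = 71.510 + 26.971 + 150.53 = 249.01 W.
Ideal ⇒ P_in = P_out, so I_p = P_out/V_p = 249.01/240 = 1.04 A.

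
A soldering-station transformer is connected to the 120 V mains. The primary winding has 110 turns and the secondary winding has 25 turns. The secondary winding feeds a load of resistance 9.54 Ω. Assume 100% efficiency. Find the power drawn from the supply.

V_s = V_p × N_s/N_p = 120 × 25/110 = 27.273 V.
I_s = V_s/R = 27.273/9.54 = 2.8588 A.
I_p = I_s × N_s/N_p = 2.8588 × 25/110 = 0.64972 A.
P = V_p I_p = 120 × 0.64972 = 78.0 W.

P ≈ 78.0 W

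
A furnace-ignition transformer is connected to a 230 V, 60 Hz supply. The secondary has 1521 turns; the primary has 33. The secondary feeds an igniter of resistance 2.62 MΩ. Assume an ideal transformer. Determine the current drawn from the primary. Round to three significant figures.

I_p ≈ 0.186 A

V_s = V_p × N_s/N_p = 230 × 1521/33 = 10601 V.
I_s = V_s/R = 10601/(2.62×10^6) = 0.0040461 A.
For an ideal transformer I_p N_p = I_s N_s, so I_p = 0.0040461 × 1521/33 = 0.186 A.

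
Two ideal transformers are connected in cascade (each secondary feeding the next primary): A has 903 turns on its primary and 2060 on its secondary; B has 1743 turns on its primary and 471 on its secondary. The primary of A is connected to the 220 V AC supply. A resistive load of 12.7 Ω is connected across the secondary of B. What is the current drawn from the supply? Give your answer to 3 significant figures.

Secondary of A: V = 220.00 × 2060/903 = 501.88 V.
Secondary of B: V = 501.88 × 471/1743 = 135.62 V.
I_load = 135.62/12.7 = 10.679 A, so P_out = 135.62 × 10.679 = 1448.3 W.
All ideal ⇒ P_in = P_out, so I_supply = 1448.3/220 = 6.58 A.

I_supply ≈ 6.58 A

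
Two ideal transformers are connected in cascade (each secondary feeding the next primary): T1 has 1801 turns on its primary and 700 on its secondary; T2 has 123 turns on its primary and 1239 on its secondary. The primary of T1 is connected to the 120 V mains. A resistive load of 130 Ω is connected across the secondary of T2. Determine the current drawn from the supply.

I_supply ≈ 14.1 A

After T1: V = 120.00 × 700/1801 = 46.641 V.
After T2: V = 46.641 × 1239/123 = 469.82 V.
I_load = 469.82/130 = 3.6140 A, so P_out = 469.82 × 3.6140 = 1697.9 W.
All ideal ⇒ P_in = P_out, so I_supply = 1697.9/120 = 14.1 A.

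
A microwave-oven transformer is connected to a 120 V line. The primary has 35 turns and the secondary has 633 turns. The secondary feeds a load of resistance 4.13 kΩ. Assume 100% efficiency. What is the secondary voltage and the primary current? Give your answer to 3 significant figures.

V_s ≈ 2170 V, I_p ≈ 9.50 A

V_s = V_p × N_s/N_p = 120 × 633/35 = 2170.3 V.
I_s = V_s/R = 2170.3/4130 = 0.52549 A.
I_p = I_s × N_s/N_p = 0.52549 × 633/35 = 9.50 A.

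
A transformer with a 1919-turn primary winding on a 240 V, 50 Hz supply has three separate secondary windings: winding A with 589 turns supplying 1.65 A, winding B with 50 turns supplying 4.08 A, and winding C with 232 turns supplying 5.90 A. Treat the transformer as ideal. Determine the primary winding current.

V_A = 240 × 589/1919 = 73.663 V; V_B = 240 × 50/1919 = 6.2533 V; V_C = 240 × 232/1919 = 29.015 V.
P_out = V_A I_A + V_B I_B + V_C I_C = 73.663×1.65 + 6.2533×4.08 + 29.015×5.90 = 121.54 + 25.513 + 171.19 = 318.25 W.
Ideal ⇒ P_in = P_out, so I_p = P_out/V_p = 318.25/240 = 1.33 A.

I_p ≈ 1.33 A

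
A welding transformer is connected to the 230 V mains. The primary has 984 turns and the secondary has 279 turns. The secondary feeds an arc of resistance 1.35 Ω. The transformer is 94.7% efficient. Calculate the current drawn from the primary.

I_p ≈ 14.5 A

V_s = 230 × 279/984 = 65.213 V.
I_s = V_s/R = 65.213/1.35 = 48.306 A.
P_out = V_s I_s = 65.213 × 48.306 = 3150.2 W.
P_in = P_out/η = 3150.2/0.947 = 3326.5 W.
I_p = P_in/V_p = 3326.5/230 = 14.5 A.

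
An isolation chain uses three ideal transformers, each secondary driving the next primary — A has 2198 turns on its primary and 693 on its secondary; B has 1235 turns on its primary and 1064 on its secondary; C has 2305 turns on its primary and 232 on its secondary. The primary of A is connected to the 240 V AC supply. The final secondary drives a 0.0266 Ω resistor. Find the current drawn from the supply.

Secondary of A: V = 240.00 × 693/2198 = 75.669 V.
Secondary of B: V = 75.669 × 1064/1235 = 65.192 V.
Secondary of C: V = 65.192 × 232/2305 = 6.5616 V.
I_load = 6.5616/0.0266 = 246.68 A, so P_out = 6.5616 × 246.68 = 1618.6 W.
All ideal ⇒ P_in = P_out, so I_supply = 1618.6/240 = 6.74 A.

I_supply ≈ 6.74 A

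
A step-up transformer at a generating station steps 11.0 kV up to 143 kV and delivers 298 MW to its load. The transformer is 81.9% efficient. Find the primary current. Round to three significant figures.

P_in = P_out/η = 2.98×10^8/0.819 = 3.6386×10^8 W.
I_p = P_in/V_p = 3.6386×10^8/11000 = 33100 A.

I_p ≈ 33100 A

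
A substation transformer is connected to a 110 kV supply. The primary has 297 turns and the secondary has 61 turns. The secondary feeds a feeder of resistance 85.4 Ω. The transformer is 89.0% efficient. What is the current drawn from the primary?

I_p ≈ 61.1 A

V_s = 110000 × 61/297 = 22593 V.
I_s = V_s/R = 22593/85.4 = 264.55 A.
P_out = V_s I_s = 22593 × 264.55 = 5.9769×10^6 W.
P_in = P_out/η = 5.9769×10^6/0.890 = 6.7156×10^6 W.
I_p = P_in/V_p = 6.7156×10^6/110000 = 61.1 A.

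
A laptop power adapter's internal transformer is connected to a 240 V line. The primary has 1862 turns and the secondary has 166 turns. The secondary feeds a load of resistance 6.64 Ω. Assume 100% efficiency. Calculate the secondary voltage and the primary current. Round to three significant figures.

V_s ≈ 21.4 V, I_p ≈ 0.287 A

V_s = V_p × N_s/N_p = 240 × 166/1862 = 21.396 V.
I_s = V_s/R = 21.396/6.64 = 3.2223 A.
I_p = I_s × N_s/N_p = 3.2223 × 166/1862 = 0.287 A.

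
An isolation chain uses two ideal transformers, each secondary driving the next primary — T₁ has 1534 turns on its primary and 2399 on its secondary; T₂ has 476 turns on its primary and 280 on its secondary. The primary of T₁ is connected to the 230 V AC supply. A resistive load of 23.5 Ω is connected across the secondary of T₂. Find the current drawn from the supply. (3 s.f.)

Secondary of T₁: V = 230.00 × 2399/1534 = 359.69 V.
Secondary of T₂: V = 359.69 × 280/476 = 211.58 V.
I_load = 211.58/23.5 = 9.0036 A, so P_out = 211.58 × 9.0036 = 1905.0 W.
All ideal ⇒ P_in = P_out, so I_supply = 1905.0/230 = 8.28 A.

I_supply ≈ 8.28 A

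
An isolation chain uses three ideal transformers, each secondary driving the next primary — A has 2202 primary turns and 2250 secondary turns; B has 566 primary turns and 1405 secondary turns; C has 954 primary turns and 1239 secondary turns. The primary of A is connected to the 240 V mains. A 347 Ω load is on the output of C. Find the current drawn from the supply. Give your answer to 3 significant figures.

I_supply ≈ 7.51 A

Secondary of A: V = 240.00 × 2250/2202 = 245.23 V.
Secondary of B: V = 245.23 × 1405/566 = 608.75 V.
Secondary of C: V = 608.75 × 1239/954 = 790.60 V.
I_load = 790.60/347 = 2.2784 A, so P_out = 790.60 × 2.2784 = 1801.3 W.
All ideal ⇒ P_in = P_out, so I_supply = 1801.3/240 = 7.51 A.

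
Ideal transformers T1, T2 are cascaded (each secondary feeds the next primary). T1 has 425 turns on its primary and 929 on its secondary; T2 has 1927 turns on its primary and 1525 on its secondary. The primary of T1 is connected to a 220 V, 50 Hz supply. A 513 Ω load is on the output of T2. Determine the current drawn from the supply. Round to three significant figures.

After T1: V = 220.00 × 929/425 = 480.89 V.
After T2: V = 480.89 × 1525/1927 = 380.57 V.
I_load = 380.57/513 = 0.74186 A, so P_out = 380.57 × 0.74186 = 282.33 W.
All ideal ⇒ P_in = P_out, so I_supply = 282.33/220 = 1.28 A.

I_supply ≈ 1.28 A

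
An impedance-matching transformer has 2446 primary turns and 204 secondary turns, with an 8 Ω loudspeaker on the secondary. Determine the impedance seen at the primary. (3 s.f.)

Z_p ≈ 1150 Ω

Z_p = (N_p/N_s)² × Z_s = (2446/204)² × 8 = 1150 Ω.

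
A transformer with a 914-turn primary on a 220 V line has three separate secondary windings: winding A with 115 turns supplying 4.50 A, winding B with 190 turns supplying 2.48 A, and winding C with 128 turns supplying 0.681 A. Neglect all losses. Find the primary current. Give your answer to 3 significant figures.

I_p ≈ 1.18 A

V_A = 220 × 115/914 = 27.681 V; V_B = 220 × 190/914 = 45.733 V; V_C = 220 × 128/914 = 30.810 V.
P_out = V_A I_A + V_B I_B + V_C I_C = 27.681×4.50 + 45.733×2.48 + 30.810×0.681 = 124.56 + 113.42 + 20.981 = 258.96 W.
Ideal ⇒ P_in = P_out, so I_p = P_out/V_p = 258.96/220 = 1.18 A.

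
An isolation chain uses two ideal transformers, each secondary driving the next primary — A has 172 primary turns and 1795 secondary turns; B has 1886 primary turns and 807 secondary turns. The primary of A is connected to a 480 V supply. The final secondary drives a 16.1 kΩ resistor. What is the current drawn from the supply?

After A: V = 480.00 × 1795/172 = 5009.3 V.
After B: V = 5009.3 × 807/1886 = 2143.4 V.
I_load = 2143.4/16100 = 0.13313 A, so P_out = 2143.4 × 0.13313 = 285.36 W.
All ideal ⇒ P_in = P_out, so I_supply = 285.36/480 = 0.594 A.

I_supply ≈ 0.594 A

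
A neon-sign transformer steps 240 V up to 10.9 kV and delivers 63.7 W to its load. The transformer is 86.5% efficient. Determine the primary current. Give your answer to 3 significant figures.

I_p ≈ 0.307 A

P_in = P_out/η = 63.7/0.865 = 73.642 W.
I_p = P_in/V_p = 73.642/240 = 0.307 A.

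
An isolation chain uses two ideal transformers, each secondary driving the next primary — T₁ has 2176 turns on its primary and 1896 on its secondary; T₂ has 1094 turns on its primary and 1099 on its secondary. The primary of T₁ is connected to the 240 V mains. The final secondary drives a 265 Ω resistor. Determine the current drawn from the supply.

I_supply ≈ 0.694 A

After T₁: V = 240.00 × 1896/2176 = 209.12 V.
After T₂: V = 209.12 × 1099/1094 = 210.07 V.
I_load = 210.07/265 = 0.79273 A, so P_out = 210.07 × 0.79273 = 166.53 W.
All ideal ⇒ P_in = P_out, so I_supply = 166.53/240 = 0.694 A.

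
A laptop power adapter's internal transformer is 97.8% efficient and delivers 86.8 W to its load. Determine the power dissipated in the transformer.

P_loss ≈ 1.95 W

P_in = P_out/η = 86.8/0.978 = 88.7526 W.
P_loss = P_in − P_out = 88.7526 − 86.8 = 1.95 W.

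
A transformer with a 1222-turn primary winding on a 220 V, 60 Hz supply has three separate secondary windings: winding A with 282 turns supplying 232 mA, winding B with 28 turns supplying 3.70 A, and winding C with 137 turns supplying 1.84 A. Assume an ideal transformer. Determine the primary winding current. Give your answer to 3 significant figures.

V_A = 220 × 282/1222 = 50.769 V; V_B = 220 × 28/1222 = 5.0409 V; V_C = 220 × 137/1222 = 24.664 V.
P_out = V_A I_A + V_B I_B + V_C I_C = 50.769×0.232 + 5.0409×3.70 + 24.664×1.84 = 11.778 + 18.651 + 45.383 = 75.813 W.
Ideal ⇒ P_in = P_out, so I_p = P_out/V_p = 75.813/220 = 0.345 A.

I_p ≈ 0.345 A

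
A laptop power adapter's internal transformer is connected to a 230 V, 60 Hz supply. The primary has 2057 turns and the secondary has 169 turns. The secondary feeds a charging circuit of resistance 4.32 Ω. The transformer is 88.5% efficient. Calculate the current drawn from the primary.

V_s = 230 × 169/2057 = 18.896 V.
I_s = V_s/R = 18.896/4.32 = 4.3742 A.
P_out = V_s I_s = 18.896 × 4.3742 = 82.656 W.
P_in = P_out/η = 82.656/0.885 = 93.397 W.
I_p = P_in/V_p = 93.397/230 = 0.406 A.

I_p ≈ 0.406 A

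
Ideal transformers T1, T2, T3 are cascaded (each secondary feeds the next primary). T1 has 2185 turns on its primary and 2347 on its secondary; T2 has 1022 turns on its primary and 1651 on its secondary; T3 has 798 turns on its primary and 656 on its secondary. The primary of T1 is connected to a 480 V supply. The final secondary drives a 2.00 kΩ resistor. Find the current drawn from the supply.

I_supply ≈ 0.488 A

After T1: V = 480.00 × 2347/2185 = 515.59 V.
After T2: V = 515.59 × 1651/1022 = 832.91 V.
After T3: V = 832.91 × 656/798 = 684.70 V.
I_load = 684.70/2000 = 0.34235 A, so P_out = 684.70 × 0.34235 = 234.41 W.
All ideal ⇒ P_in = P_out, so I_supply = 234.41/480 = 0.488 A.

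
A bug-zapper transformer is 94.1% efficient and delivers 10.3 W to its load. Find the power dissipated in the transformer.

P_in = P_out/η = 10.3/0.941 = 10.9458 W.
P_loss = P_in − P_out = 10.9458 − 10.3 = 0.646 W.

P_loss ≈ 0.646 W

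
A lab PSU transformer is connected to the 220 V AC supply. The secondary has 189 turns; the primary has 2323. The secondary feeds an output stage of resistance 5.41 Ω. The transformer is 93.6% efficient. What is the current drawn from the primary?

I_p ≈ 0.288 A

V_s = 220 × 189/2323 = 17.899 V.
I_s = V_s/R = 17.899/5.41 = 3.3086 A.
P_out = V_s I_s = 17.899 × 3.3086 = 59.221 W.
P_in = P_out/η = 59.221/0.936 = 63.270 W.
I_p = P_in/V_p = 63.270/220 = 0.288 A.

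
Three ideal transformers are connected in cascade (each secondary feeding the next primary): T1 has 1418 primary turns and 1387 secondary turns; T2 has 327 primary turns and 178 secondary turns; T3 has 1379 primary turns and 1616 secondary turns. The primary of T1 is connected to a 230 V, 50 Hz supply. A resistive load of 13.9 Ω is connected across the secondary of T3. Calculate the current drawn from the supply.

Secondary of T1: V = 230.00 × 1387/1418 = 224.97 V.
Secondary of T2: V = 224.97 × 178/327 = 122.46 V.
Secondary of T3: V = 122.46 × 1616/1379 = 143.51 V.
I_load = 143.51/13.9 = 10.324 A, so P_out = 143.51 × 10.324 = 1481.6 W.
All ideal ⇒ P_in = P_out, so I_supply = 1481.6/230 = 6.44 A.

I_supply ≈ 6.44 A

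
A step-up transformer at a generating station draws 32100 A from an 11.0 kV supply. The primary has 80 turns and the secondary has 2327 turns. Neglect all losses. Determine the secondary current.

I_s ≈ 1100 A

I_s/I_p = N_p/N_s, so I_s = 32100 × 80/2327 = 1100 A.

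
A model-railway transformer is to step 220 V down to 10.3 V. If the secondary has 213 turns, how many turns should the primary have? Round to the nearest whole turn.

N_p/N_s = V_p/V_s, so N_p = 213 × 220/10.3 = 4549.5 ≈ 4550 turns.

N_p = 4550 turns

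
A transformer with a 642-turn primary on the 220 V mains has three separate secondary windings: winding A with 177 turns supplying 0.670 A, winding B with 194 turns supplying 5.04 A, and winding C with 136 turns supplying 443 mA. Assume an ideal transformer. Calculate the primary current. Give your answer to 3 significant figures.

V_A = 220 × 177/642 = 60.654 V; V_B = 220 × 194/642 = 66.480 V; V_C = 220 × 136/642 = 46.604 V.
P_out = V_A I_A + V_B I_B + V_C I_C = 60.654×0.670 + 66.480×5.04 + 46.604×0.443 = 40.638 + 335.06 + 20.646 = 396.34 W.
Ideal ⇒ P_in = P_out, so I_p = P_out/V_p = 396.34/220 = 1.80 A.

I_p ≈ 1.80 A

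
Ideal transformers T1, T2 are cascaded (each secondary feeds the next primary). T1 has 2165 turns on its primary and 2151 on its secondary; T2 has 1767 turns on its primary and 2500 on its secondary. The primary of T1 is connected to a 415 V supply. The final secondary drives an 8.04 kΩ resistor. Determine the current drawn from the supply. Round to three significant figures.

Secondary of T1: V = 415.00 × 2151/2165 = 412.32 V.
Secondary of T2: V = 412.32 × 2500/1767 = 583.36 V.
I_load = 583.36/8040 = 0.072557 A, so P_out = 583.36 × 0.072557 = 42.326 W.
All ideal ⇒ P_in = P_out, so I_supply = 42.326/415 = 0.102 A.

I_supply ≈ 0.102 A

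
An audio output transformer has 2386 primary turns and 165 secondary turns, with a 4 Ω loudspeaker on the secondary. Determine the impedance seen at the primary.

Z_p ≈ 836 Ω

Z_p = (N_p/N_s)² × Z_s = (2386/165)² × 4 = 836 Ω.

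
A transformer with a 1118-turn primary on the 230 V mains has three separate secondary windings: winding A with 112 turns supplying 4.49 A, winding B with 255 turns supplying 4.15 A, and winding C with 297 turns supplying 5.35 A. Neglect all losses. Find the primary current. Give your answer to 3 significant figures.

V_A = 230 × 112/1118 = 23.041 V; V_B = 230 × 255/1118 = 52.460 V; V_C = 230 × 297/1118 = 61.100 V.
P_out = V_A I_A + V_B I_B + V_C I_C = 23.041×4.49 + 52.460×4.15 + 61.100×5.35 = 103.45 + 217.71 + 326.89 = 648.05 W.
Ideal ⇒ P_in = P_out, so I_p = P_out/V_p = 648.05/230 = 2.82 A.

I_p ≈ 2.82 A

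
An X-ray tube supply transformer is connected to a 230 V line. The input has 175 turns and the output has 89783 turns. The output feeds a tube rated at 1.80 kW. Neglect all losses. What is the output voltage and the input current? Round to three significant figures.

V_out = V_in × N_out/N_in = 230 × 89783/175 = 118000 V.
I_out = P/V_out = 1800/118000 = 0.015254 A.
I_in = I_out × N_out/N_in = 0.015254 × 89783/175 = 7.83 A.

V_out ≈ 118000 V, I_in ≈ 7.83 A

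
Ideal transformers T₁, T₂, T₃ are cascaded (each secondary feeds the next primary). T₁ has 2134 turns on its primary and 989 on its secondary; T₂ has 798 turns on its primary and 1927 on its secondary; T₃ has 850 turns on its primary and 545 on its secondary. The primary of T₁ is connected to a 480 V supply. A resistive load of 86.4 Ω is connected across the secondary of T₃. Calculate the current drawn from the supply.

I_supply ≈ 2.86 A

Secondary of T₁: V = 480.00 × 989/2134 = 222.46 V.
Secondary of T₂: V = 222.46 × 1927/798 = 537.18 V.
Secondary of T₃: V = 537.18 × 545/850 = 344.43 V.
I_load = 344.43/86.4 = 3.9864 A, so P_out = 344.43 × 3.9864 = 1373.0 W.
All ideal ⇒ P_in = P_out, so I_supply = 1373.0/480 = 2.86 A.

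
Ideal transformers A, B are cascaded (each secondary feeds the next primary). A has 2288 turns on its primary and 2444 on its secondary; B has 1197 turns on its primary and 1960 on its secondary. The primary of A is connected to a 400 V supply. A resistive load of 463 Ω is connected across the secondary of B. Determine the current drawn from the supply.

Secondary of A: V = 400.00 × 2444/2288 = 427.27 V.
Secondary of B: V = 427.27 × 1960/1197 = 699.63 V.
I_load = 699.63/463 = 1.5111 A, so P_out = 699.63 × 1.5111 = 1057.2 W.
All ideal ⇒ P_in = P_out, so I_supply = 1057.2/400 = 2.64 A.

I_supply ≈ 2.64 A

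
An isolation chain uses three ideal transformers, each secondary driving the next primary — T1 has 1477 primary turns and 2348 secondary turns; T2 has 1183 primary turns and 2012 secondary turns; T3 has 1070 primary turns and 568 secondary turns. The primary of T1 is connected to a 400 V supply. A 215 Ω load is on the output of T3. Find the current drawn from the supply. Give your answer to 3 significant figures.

I_supply ≈ 3.83 A

Secondary of T1: V = 400.00 × 2348/1477 = 635.88 V.
Secondary of T2: V = 635.88 × 2012/1183 = 1081.5 V.
Secondary of T3: V = 1081.5 × 568/1070 = 574.10 V.
I_load = 574.10/215 = 2.6702 A, so P_out = 574.10 × 2.6702 = 1533.0 W.
All ideal ⇒ P_in = P_out, so I_supply = 1533.0/400 = 3.83 A.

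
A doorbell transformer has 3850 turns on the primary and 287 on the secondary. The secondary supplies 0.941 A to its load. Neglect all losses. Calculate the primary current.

I_p ≈ 0.0701 A

For an ideal transformer I_p/I_s = N_s/N_p, so I_p = 0.941 × 287/3850 = 0.0701 A.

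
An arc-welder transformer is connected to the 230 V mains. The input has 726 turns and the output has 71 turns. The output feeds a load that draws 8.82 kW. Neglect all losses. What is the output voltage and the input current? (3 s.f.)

V_out ≈ 22.5 V, I_in ≈ 38.3 A

V_out = V_in × N_out/N_in = 230 × 71/726 = 22.493 V.
I_out = P/V_out = 8820/22.493 = 392.12 A.
I_in = I_out × N_out/N_in = 392.12 × 71/726 = 38.3 A.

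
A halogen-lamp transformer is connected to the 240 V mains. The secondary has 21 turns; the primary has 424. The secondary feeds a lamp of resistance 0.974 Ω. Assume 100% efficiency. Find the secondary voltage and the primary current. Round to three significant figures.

V_s = V_p × N_s/N_p = 240 × 21/424 = 11.887 V.
I_s = V_s/R = 11.887/0.974 = 12.204 A.
I_p = I_s × N_s/N_p = 12.204 × 21/424 = 0.604 A.

V_s ≈ 11.9 V, I_p ≈ 0.604 A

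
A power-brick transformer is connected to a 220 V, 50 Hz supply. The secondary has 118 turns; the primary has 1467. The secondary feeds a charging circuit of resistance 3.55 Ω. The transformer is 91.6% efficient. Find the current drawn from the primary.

V_s = 220 × 118/1467 = 17.696 V.
I_s = V_s/R = 17.696/3.55 = 4.9848 A.
P_out = V_s I_s = 17.696 × 4.9848 = 88.211 W.
P_in = P_out/η = 88.211/0.916 = 96.300 W.
I_p = P_in/V_p = 96.300/220 = 0.438 A.

I_p ≈ 0.438 A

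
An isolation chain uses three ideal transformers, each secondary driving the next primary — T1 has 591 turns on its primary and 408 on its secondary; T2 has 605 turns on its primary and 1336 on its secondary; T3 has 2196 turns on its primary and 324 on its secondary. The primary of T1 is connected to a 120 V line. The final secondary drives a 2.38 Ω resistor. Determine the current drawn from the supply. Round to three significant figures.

I_supply ≈ 2.55 A

After T1: V = 120.00 × 408/591 = 82.843 V.
After T2: V = 82.843 × 1336/605 = 182.94 V.
After T3: V = 182.94 × 324/2196 = 26.991 V.
I_load = 26.991/2.38 = 11.341 A, so P_out = 26.991 × 11.341 = 306.10 W.
All ideal ⇒ P_in = P_out, so I_supply = 306.10/120 = 2.55 A.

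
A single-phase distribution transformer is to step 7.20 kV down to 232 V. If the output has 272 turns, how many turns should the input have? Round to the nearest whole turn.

N_in = 8441 turns

N_in/N_out = V_in/V_out, so N_in = 272 × 7200/232 = 8441.4 ≈ 8441 turns.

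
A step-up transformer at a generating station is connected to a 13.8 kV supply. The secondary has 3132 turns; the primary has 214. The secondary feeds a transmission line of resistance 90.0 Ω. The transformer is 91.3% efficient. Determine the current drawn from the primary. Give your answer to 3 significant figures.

I_p ≈ 36000 A

V_s = 13800 × 3132/214 = 201970 V.
I_s = V_s/R = 201970/90.0 = 2244.1 A.
P_out = V_s I_s = 201970 × 2244.1 = 4.5324×10^8 W.
P_in = P_out/η = 4.5324×10^8/0.913 = 4.9643×10^8 W.
I_p = P_in/V_p = 4.9643×10^8/13800 = 36000 A.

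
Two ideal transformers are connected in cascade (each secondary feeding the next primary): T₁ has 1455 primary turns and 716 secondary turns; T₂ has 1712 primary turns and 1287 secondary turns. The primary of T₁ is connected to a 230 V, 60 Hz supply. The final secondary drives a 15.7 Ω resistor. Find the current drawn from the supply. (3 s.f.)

I_supply ≈ 2.00 A

Secondary of T₁: V = 230.00 × 716/1455 = 113.18 V.
Secondary of T₂: V = 113.18 × 1287/1712 = 85.085 V.
I_load = 85.085/15.7 = 5.4194 A, so P_out = 85.085 × 5.4194 = 461.11 W.
All ideal ⇒ P_in = P_out, so I_supply = 461.11/230 = 2.00 A.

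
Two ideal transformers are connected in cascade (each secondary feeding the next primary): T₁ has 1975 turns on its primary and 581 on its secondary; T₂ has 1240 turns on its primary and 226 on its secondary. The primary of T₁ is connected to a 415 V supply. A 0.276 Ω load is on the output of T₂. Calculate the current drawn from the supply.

Secondary of T₁: V = 415.00 × 581/1975 = 122.08 V.
Secondary of T₂: V = 122.08 × 226/1240 = 22.251 V.
I_load = 22.251/0.276 = 80.619 A, so P_out = 22.251 × 80.619 = 1793.8 W.
All ideal ⇒ P_in = P_out, so I_supply = 1793.8/415 = 4.32 A.

I_supply ≈ 4.32 A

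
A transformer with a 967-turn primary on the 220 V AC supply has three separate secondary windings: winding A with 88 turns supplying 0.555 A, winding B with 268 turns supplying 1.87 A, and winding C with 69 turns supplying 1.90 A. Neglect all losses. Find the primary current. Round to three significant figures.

I_p ≈ 0.704 A

V_A = 220 × 88/967 = 20.021 V; V_B = 220 × 268/967 = 60.972 V; V_C = 220 × 69/967 = 15.698 V.
P_out = V_A I_A + V_B I_B + V_C I_C = 20.021×0.555 + 60.972×1.87 + 15.698×1.90 = 11.111 + 114.02 + 29.826 = 154.96 W.
Ideal ⇒ P_in = P_out, so I_p = P_out/V_p = 154.96/220 = 0.704 A.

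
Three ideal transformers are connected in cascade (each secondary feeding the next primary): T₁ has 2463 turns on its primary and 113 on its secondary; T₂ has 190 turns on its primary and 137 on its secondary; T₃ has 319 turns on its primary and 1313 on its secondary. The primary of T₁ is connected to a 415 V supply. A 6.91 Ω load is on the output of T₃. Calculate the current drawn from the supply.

I_supply ≈ 1.11 A

Secondary of T₁: V = 415.00 × 113/2463 = 19.040 V.
Secondary of T₂: V = 19.040 × 137/190 = 13.729 V.
Secondary of T₃: V = 13.729 × 1313/319 = 56.507 V.
I_load = 56.507/6.91 = 8.1776 A, so P_out = 56.507 × 8.1776 = 462.09 W.
All ideal ⇒ P_in = P_out, so I_supply = 462.09/415 = 1.11 A.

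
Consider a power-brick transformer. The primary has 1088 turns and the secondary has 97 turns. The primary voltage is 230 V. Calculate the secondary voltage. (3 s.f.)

V_s ≈ 20.5 V

V_s/V_p = N_s/N_p, so V_s = 230 × 97/1088 = 20.5 V.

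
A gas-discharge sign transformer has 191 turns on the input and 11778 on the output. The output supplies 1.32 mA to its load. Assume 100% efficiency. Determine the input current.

I_in ≈ 0.0814 A

For an ideal transformer I_in/I_out = N_out/N_in, so I_in = 0.00132 × 11778/191 = 0.0814 A.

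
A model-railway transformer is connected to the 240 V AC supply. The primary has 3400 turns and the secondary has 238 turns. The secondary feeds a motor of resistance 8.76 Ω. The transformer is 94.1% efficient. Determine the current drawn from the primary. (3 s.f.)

V_s = 240 × 238/3400 = 16.800 V.
I_s = V_s/R = 16.800/8.76 = 1.9178 A.
P_out = V_s I_s = 16.800 × 1.9178 = 32.219 W.
P_in = P_out/η = 32.219/0.941 = 34.239 W.
I_p = P_in/V_p = 34.239/240 = 0.143 A.

I_p ≈ 0.143 A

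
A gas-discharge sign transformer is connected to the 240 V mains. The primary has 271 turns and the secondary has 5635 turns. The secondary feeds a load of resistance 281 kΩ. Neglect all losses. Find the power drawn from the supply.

P ≈ 88.6 W

V_s = V_p × N_s/N_p = 240 × 5635/271 = 4990.4 V.
I_s = V_s/R = 4990.4/281000 = 0.017759 A.
I_p = I_s × N_s/N_p = 0.017759 × 5635/271 = 0.36928 A.
P = V_p I_p = 240 × 0.36928 = 88.6 W.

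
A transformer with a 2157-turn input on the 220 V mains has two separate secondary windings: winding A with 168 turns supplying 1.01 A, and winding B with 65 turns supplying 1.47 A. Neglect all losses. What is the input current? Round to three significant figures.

I_in ≈ 0.123 A

V_A = 220 × 168/2157 = 17.135 V; V_B = 220 × 65/2157 = 6.6296 V.
P_out = V_A I_A + V_B I_B = 17.135×1.01 + 6.6296×1.47 = 17.306 + 9.7455 = 27.052 W.
Ideal ⇒ P_in = P_out, so I_in = P_out/V_in = 27.052/220 = 0.123 A.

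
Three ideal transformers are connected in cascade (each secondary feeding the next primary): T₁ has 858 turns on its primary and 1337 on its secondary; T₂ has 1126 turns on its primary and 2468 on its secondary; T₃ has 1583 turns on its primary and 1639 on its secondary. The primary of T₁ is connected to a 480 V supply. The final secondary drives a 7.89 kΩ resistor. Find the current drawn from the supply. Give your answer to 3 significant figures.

I_supply ≈ 0.761 A

After T₁: V = 480.00 × 1337/858 = 747.97 V.
After T₂: V = 747.97 × 2468/1126 = 1639.4 V.
After T₃: V = 1639.4 × 1639/1583 = 1697.4 V.
I_load = 1697.4/7890 = 0.21514 A, so P_out = 1697.4 × 0.21514 = 365.18 W.
All ideal ⇒ P_in = P_out, so I_supply = 365.18/480 = 0.761 A.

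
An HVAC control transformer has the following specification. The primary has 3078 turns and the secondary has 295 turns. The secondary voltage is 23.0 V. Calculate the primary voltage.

V_p ≈ 240 V

V_p/V_s = N_p/N_s, so V_p = 23.0 × 3078/295 = 240 V.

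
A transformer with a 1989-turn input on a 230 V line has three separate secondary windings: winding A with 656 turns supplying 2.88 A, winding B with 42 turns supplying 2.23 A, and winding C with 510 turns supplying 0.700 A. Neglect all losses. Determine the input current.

I_in ≈ 1.18 A

V_A = 230 × 656/1989 = 75.857 V; V_B = 230 × 42/1989 = 4.8567 V; V_C = 230 × 510/1989 = 58.974 V.
P_out = V_A I_A + V_B I_B + V_C I_C = 75.857×2.88 + 4.8567×2.23 + 58.974×0.700 = 218.47 + 10.830 + 41.282 = 270.58 W.
Ideal ⇒ P_in = P_out, so I_in = P_out/V_in = 270.58/230 = 1.18 A.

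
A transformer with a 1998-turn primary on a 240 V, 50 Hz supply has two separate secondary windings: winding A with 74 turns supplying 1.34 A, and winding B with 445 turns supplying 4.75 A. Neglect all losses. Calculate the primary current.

I_p ≈ 1.11 A

V_A = 240 × 74/1998 = 8.8889 V; V_B = 240 × 445/1998 = 53.453 V.
P_out = V_A I_A + V_B I_B = 8.8889×1.34 + 53.453×4.75 = 11.911 + 253.90 = 265.82 W.
Ideal ⇒ P_in = P_out, so I_p = P_out/V_p = 265.82/240 = 1.11 A.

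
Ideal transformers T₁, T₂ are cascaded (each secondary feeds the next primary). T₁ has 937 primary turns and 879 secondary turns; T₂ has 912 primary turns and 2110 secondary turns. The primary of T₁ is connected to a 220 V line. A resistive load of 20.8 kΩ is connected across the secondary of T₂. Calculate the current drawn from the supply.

I_supply ≈ 0.0498 A

Secondary of T₁: V = 220.00 × 879/937 = 206.38 V.
Secondary of T₂: V = 206.38 × 2110/912 = 477.48 V.
I_load = 477.48/20800 = 0.022956 A, so P_out = 477.48 × 0.022956 = 10.961 W.
All ideal ⇒ P_in = P_out, so I_supply = 10.961/220 = 0.0498 A.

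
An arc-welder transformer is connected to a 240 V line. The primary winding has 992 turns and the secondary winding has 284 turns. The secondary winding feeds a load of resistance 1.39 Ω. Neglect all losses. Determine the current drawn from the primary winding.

I_p ≈ 14.2 A

V_s = V_p × N_s/N_p = 240 × 284/992 = 68.710 V.
I_s = V_s/R = 68.710/1.39 = 49.431 A.
For an ideal transformer I_p N_p = I_s N_s, so I_p = 49.431 × 284/992 = 14.2 A.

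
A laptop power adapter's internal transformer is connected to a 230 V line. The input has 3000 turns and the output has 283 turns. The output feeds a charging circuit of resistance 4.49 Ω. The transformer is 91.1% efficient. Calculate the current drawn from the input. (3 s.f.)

V_out = 230 × 283/3000 = 21.697 V.
I_out = V_out/R = 21.697/4.49 = 4.8322 A.
P_out = V_out I_out = 21.697 × 4.8322 = 104.84 W.
P_in = P_out/η = 104.84/0.911 = 115.09 W.
I_in = P_in/V_in = 115.09/230 = 0.500 A.

I_in ≈ 0.500 A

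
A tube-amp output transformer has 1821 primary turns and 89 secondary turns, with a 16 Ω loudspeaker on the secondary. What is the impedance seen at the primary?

Z_p ≈ 6700 Ω

Z_p = (N_p/N_s)² × Z_s = (1821/89)² × 16 = 6700 Ω.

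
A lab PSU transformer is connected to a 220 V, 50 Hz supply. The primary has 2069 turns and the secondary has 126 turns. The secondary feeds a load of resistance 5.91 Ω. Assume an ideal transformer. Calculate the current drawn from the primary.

V_s = V_p × N_s/N_p = 220 × 126/2069 = 13.398 V.
I_s = V_s/R = 13.398/5.91 = 2.2670 A.
For an ideal transformer I_p N_p = I_s N_s, so I_p = 2.2670 × 126/2069 = 0.138 A.

I_p ≈ 0.138 A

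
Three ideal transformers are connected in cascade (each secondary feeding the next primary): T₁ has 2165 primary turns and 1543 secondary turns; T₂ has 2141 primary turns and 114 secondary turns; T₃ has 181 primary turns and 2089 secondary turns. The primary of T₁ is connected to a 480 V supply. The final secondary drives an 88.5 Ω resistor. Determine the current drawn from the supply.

I_supply ≈ 1.04 A

Secondary of T₁: V = 480.00 × 1543/2165 = 342.10 V.
Secondary of T₂: V = 342.10 × 114/2141 = 18.215 V.
Secondary of T₃: V = 18.215 × 2089/181 = 210.23 V.
I_load = 210.23/88.5 = 2.3755 A, so P_out = 210.23 × 2.3755 = 499.40 W.
All ideal ⇒ P_in = P_out, so I_supply = 499.40/480 = 1.04 A.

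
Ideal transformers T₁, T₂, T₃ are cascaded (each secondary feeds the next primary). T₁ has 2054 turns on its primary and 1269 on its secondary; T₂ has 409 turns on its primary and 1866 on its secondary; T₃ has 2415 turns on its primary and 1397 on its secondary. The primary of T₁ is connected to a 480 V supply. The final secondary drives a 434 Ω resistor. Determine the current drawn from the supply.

Secondary of T₁: V = 480.00 × 1269/2054 = 296.55 V.
Secondary of T₂: V = 296.55 × 1866/409 = 1353.0 V.
Secondary of T₃: V = 1353.0 × 1397/2415 = 782.65 V.
I_load = 782.65/434 = 1.8034 A, so P_out = 782.65 × 1.8034 = 1411.4 W.
All ideal ⇒ P_in = P_out, so I_supply = 1411.4/480 = 2.94 A.

I_supply ≈ 2.94 A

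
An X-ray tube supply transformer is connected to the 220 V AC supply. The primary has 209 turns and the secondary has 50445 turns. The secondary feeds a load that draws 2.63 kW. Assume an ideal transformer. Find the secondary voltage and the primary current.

V_s = V_p × N_s/N_p = 220 × 50445/209 = 53100 V.
I_s = P/V_s = 2630/53100 = 0.049529 A.
I_p = I_s × N_s/N_p = 0.049529 × 50445/209 = 12.0 A.

V_s ≈ 53100 V, I_p ≈ 12.0 A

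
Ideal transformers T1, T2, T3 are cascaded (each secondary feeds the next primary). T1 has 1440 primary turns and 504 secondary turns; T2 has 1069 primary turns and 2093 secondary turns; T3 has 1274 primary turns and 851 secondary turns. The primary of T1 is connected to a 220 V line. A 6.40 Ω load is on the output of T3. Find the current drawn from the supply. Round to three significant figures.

After T1: V = 220.00 × 504/1440 = 77.000 V.
After T2: V = 77.000 × 2093/1069 = 150.76 V.
After T3: V = 150.76 × 851/1274 = 100.70 V.
I_load = 100.70/6.40 = 15.735 A, so P_out = 100.70 × 15.735 = 1584.5 W.
All ideal ⇒ P_in = P_out, so I_supply = 1584.5/220 = 7.20 A.

I_supply ≈ 7.20 A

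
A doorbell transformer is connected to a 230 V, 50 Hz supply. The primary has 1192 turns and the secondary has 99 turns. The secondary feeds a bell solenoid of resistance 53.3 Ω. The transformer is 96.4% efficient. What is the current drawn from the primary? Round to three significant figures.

I_p ≈ 0.0309 A

V_s = 230 × 99/1192 = 19.102 V.
I_s = V_s/R = 19.102/53.3 = 0.35839 A.
P_out = V_s I_s = 19.102 × 0.35839 = 6.8461 W.
P_in = P_out/η = 6.8461/0.964 = 7.1018 W.
I_p = P_in/V_p = 7.1018/230 = 0.0309 A.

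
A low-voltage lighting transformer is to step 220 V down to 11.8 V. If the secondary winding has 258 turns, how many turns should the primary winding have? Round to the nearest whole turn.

N_p = 4810 turns

N_p/N_s = V_p/V_s, so N_p = 258 × 220/11.8 = 4810.2 ≈ 4810 turns.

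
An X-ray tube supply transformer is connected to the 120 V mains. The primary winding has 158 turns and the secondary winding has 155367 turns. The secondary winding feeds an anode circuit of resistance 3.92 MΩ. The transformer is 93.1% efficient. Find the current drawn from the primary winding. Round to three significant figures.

I_p ≈ 31.8 A

V_s = 120 × 155367/158 = 118000 V.
I_s = V_s/R = 118000/(3.92×10^6) = 0.030102 A.
P_out = V_s I_s = 118000 × 0.030102 = 3552.1 W.
P_in = P_out/η = 3552.1/0.931 = 3815.3 W.
I_p = P_in/V_p = 3815.3/120 = 31.8 A.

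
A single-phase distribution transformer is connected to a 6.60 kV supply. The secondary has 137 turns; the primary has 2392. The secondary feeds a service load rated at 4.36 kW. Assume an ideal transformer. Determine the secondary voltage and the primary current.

V_s = V_p × N_s/N_p = 6600 × 137/2392 = 378.01 V.
I_s = P/V_s = 4360/378.01 = 11.534 A.
I_p = I_s × N_s/N_p = 11.534 × 137/2392 = 0.661 A.

V_s ≈ 378 V, I_p ≈ 0.661 A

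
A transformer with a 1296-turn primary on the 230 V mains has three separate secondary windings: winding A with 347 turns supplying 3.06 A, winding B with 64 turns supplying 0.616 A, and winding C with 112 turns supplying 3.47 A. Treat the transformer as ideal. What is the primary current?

I_p ≈ 1.15 A

V_A = 230 × 347/1296 = 61.582 V; V_B = 230 × 64/1296 = 11.358 V; V_C = 230 × 112/1296 = 19.877 V.
P_out = V_A I_A + V_B I_B + V_C I_C = 61.582×3.06 + 11.358×0.616 + 19.877×3.47 = 188.44 + 6.9965 + 68.972 = 264.41 W.
Ideal ⇒ P_in = P_out, so I_p = P_out/V_p = 264.41/230 = 1.15 A.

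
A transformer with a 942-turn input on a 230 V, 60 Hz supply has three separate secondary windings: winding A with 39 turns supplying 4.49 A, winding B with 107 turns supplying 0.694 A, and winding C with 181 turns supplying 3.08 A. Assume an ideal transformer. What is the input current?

I_in ≈ 0.857 A

V_A = 230 × 39/942 = 9.5223 V; V_B = 230 × 107/942 = 26.125 V; V_C = 230 × 181/942 = 44.193 V.
P_out = V_A I_A + V_B I_B + V_C I_C = 9.5223×4.49 + 26.125×0.694 + 44.193×3.08 = 42.755 + 18.131 + 136.12 = 197.00 W.
Ideal ⇒ P_in = P_out, so I_in = P_out/V_in = 197.00/230 = 0.857 A.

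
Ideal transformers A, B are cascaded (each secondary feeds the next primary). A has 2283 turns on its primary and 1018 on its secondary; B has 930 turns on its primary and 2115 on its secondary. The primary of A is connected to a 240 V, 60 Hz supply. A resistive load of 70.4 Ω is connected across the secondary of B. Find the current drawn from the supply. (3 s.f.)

I_supply ≈ 3.51 A

After A: V = 240.00 × 1018/2283 = 107.02 V.
After B: V = 107.02 × 2115/930 = 243.38 V.
I_load = 243.38/70.4 = 3.4571 A, so P_out = 243.38 × 3.4571 = 841.37 W.
All ideal ⇒ P_in = P_out, so I_supply = 841.37/240 = 3.51 A.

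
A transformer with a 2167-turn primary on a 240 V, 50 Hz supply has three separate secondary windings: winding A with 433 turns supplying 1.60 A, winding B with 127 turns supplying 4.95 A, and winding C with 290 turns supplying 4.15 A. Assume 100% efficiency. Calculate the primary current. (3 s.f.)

V_A = 240 × 433/2167 = 47.956 V; V_B = 240 × 127/2167 = 14.066 V; V_C = 240 × 290/2167 = 32.118 V.
P_out = V_A I_A + V_B I_B + V_C I_C = 47.956×1.60 + 14.066×4.95 + 32.118×4.15 = 76.729 + 69.624 + 133.29 = 279.64 W.
Ideal ⇒ P_in = P_out, so I_p = P_out/V_p = 279.64/240 = 1.17 A.

I_p ≈ 1.17 A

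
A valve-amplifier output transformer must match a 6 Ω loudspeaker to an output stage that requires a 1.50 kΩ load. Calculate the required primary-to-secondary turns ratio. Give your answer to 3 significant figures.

N_p/N_s ≈ 15.8

Z_p/Z_s = (N_p/N_s)², so N_p/N_s = √(1500/6) = √250 = 15.8.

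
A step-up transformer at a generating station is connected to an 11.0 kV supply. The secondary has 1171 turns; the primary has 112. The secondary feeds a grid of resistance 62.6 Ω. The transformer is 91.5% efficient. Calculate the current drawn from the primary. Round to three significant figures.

V_s = 11000 × 1171/112 = 115010 V.
I_s = V_s/R = 115010/62.6 = 1837.2 A.
P_out = V_s I_s = 115010 × 1837.2 = 2.1129×10^8 W.
P_in = P_out/η = 2.1129×10^8/0.915 = 2.3092×10^8 W.
I_p = P_in/V_p = 2.3092×10^8/11000 = 21000 A.

I_p ≈ 21000 A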